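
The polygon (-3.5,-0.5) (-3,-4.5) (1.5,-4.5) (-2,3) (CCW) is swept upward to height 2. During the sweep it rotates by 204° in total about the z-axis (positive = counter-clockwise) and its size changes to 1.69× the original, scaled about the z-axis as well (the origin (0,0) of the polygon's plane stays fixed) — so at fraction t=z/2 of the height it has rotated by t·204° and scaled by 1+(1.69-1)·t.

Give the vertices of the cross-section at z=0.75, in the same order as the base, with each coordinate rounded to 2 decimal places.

t = z/height = 0.75/2 = 0.375
s = 1 + (scale-1)·z/height = 1 + (1.69-1)·0.75/2 = 1.258750
θ = twist·z/height = 204°·0.75/2 = 76.5000° = 1.335177 rad
cos θ = 0.233445, sin θ = 0.972370 (intermediates below are computed at full precision and shown rounded to 5 d.p.)
v1: (-3.5,-0.5) → rotate → (-0.33087,-3.52002) → ×s → (-0.41649,-4.43082) → (-0.42,-4.43)
v2: (-3,-4.5) → rotate → (3.67533,-3.96761) → ×s → (4.62632,-4.99423) → (4.63,-4.99)
v3: (1.5,-4.5) → rotate → (4.72583,0.40805) → ×s → (5.94864,0.51363) → (5.95,0.51)
v4: (-2,3) → rotate → (-3.38400,-1.24440) → ×s → (-4.25961,-1.56639) → (-4.26,-1.57)

Cross-section at z=0.75: (-0.42,-4.43) (4.63,-4.99) (5.95,0.51) (-4.26,-1.57)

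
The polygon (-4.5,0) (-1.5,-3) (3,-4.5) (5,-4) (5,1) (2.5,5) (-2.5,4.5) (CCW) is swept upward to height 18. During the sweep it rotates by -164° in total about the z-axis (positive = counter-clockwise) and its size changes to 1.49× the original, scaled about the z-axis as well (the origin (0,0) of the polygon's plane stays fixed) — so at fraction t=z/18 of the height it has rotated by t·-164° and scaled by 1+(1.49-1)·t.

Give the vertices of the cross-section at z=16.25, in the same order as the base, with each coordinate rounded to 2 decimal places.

Cross-section at z=16.25: (5.51,3.43) (-0.45,4.82) (-7.11,3.22) (-9.17,1.08) (-5.36,-5.04) (0.76,-8.03) (6.49,-3.60)

t = z/height = 16.25/18 = 0.902778
s = 1 + (scale-1)·z/height = 1 + (1.49-1)·16.25/18 = 1.442361
θ = twist·z/height = -164°·16.25/18 = -148.0556° = -2.584057 rad
cos θ = -0.848562, sin θ = -0.529097 (intermediates below are computed at full precision and shown rounded to 5 d.p.)
v1: (-4.5,0) → rotate → (3.81853,2.38094) → ×s → (5.50769,3.43417) → (5.51,3.43)
v2: (-1.5,-3) → rotate → (-0.31445,3.33933) → ×s → (-0.45355,4.81652) → (-0.45,4.82)
v3: (3,-4.5) → rotate → (-4.92662,2.23124) → ×s → (-7.10596,3.21825) → (-7.11,3.22)
v4: (5,-4) → rotate → (-6.35919,0.74876) → ×s → (-9.17225,1.07999) → (-9.17,1.08)
v5: (5,1) → rotate → (-3.71371,-3.49405) → ×s → (-5.35651,-5.03967) → (-5.36,-5.04)
v6: (2.5,5) → rotate → (0.52408,-5.56555) → ×s → (0.75591,-8.02753) → (0.76,-8.03)
v7: (-2.5,4.5) → rotate → (4.50234,-2.49579) → ×s → (6.49400,-3.59982) → (6.49,-3.60)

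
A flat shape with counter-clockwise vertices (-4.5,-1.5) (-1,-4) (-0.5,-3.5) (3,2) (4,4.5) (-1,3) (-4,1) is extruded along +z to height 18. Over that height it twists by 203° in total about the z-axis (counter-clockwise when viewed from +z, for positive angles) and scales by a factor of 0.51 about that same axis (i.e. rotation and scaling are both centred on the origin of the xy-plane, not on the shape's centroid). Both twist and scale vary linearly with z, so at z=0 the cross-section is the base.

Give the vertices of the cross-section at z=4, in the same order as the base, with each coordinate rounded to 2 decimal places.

Cross-section at z=4: (-1.88,-3.78) (1.90,-3.15) (1.90,-2.52) (0.62,3.15) (-0.33,5.36) (-2.52,1.26) (-3.15,-1.90)

t = z/height = 4/18 = 0.222222
s = 1 + (scale-1)·z/height = 1 + (0.51-1)·4/18 = 0.891111
θ = twist·z/height = 203°·4/18 = 45.1111° = 0.787337 rad
cos θ = 0.705734, sin θ = 0.708477 (intermediates below are computed at full precision and shown rounded to 5 d.p.)
v1: (-4.5,-1.5) → rotate → (-2.11309,-4.24675) → ×s → (-1.88300,-3.78432) → (-1.88,-3.78)
v2: (-1,-4) → rotate → (2.12817,-3.53141) → ×s → (1.89644,-3.14688) → (1.90,-3.15)
v3: (-0.5,-3.5) → rotate → (2.12680,-2.82431) → ×s → (1.89522,-2.51677) → (1.90,-2.52)
v4: (3,2) → rotate → (0.70025,3.53690) → ×s → (0.62400,3.15177) → (0.62,3.15)
v5: (4,4.5) → rotate → (-0.36521,6.00971) → ×s → (-0.32544,5.35532) → (-0.33,5.36)
v6: (-1,3) → rotate → (-2.83116,1.40873) → ×s → (-2.52288,1.25533) → (-2.52,1.26)
v7: (-4,1) → rotate → (-3.53141,-2.12817) → ×s → (-3.14688,-1.89644) → (-3.15,-1.90)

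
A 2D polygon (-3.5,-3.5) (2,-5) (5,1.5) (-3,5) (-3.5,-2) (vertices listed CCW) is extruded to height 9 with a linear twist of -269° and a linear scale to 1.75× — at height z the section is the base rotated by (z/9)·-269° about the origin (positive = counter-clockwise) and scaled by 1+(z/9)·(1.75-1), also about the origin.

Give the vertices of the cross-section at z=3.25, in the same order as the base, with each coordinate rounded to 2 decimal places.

Cross-section at z=3.25: (-3.86,4.97) (-6.62,-1.73) (1.10,-6.54) (6.78,2.99) (-1.97,4.73)

t = z/height = 3.25/9 = 0.361111
s = 1 + (scale-1)·z/height = 1 + (1.75-1)·3.25/9 = 1.270833
θ = twist·z/height = -269°·3.25/9 = -97.1389° = -1.695393 rad
cos θ = -0.124275, sin θ = -0.992248 (intermediates below are computed at full precision and shown rounded to 5 d.p.)
v1: (-3.5,-3.5) → rotate → (-3.03790,3.90783) → ×s → (-3.86067,4.96620) → (-3.86,4.97)
v2: (2,-5) → rotate → (-5.20979,-1.36312) → ×s → (-6.62077,-1.73230) → (-6.62,-1.73)
v3: (5,1.5) → rotate → (0.86700,-5.14765) → ×s → (1.10181,-6.54181) → (1.10,-6.54)
v4: (-3,5) → rotate → (5.33406,2.35537) → ×s → (6.77871,2.99328) → (6.78,2.99)
v5: (-3.5,-2) → rotate → (-1.54953,3.72142) → ×s → (-1.96920,4.72930) → (-1.97,4.73)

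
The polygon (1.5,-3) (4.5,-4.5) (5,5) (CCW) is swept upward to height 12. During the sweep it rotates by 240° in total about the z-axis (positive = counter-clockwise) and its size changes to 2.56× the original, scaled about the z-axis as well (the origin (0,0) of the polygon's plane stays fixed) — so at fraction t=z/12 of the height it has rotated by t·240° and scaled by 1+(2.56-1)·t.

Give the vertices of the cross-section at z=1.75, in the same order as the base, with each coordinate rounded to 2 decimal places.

Cross-section at z=1.75: (3.62,-1.96) (7.69,-1.36) (1.51,8.55)

t = z/height = 1.75/12 = 0.145833
s = 1 + (scale-1)·z/height = 1 + (2.56-1)·1.75/12 = 1.227500
θ = twist·z/height = 240°·1.75/12 = 35.0000° = 0.610865 rad
cos θ = 0.819152, sin θ = 0.573576 (intermediates below are computed at full precision and shown rounded to 5 d.p.)
v1: (1.5,-3) → rotate → (2.94946,-1.59709) → ×s → (3.62046,-1.96043) → (3.62,-1.96)
v2: (4.5,-4.5) → rotate → (6.26728,-1.10509) → ×s → (7.69308,-1.35650) → (7.69,-1.36)
v3: (5,5) → rotate → (1.22788,6.96364) → ×s → (1.50722,8.54787) → (1.51,8.55)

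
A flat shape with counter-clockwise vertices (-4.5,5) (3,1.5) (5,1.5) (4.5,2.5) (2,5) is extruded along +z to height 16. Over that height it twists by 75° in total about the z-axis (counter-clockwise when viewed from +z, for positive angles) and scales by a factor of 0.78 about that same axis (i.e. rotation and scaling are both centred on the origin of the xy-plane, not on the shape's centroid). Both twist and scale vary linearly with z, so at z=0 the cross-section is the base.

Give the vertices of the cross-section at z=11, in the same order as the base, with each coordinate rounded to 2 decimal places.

Cross-section at z=11: (-5.70,-0.35) (0.59,2.79) (1.64,4.12) (0.71,4.31) (-2.27,3.97)

t = z/height = 11/16 = 0.6875
s = 1 + (scale-1)·z/height = 1 + (0.78-1)·11/16 = 0.848750
θ = twist·z/height = 75°·11/16 = 51.5625° = 0.899935 rad
cos θ = 0.621661, sin θ = 0.783287 (intermediates below are computed at full precision and shown rounded to 5 d.p.)
v1: (-4.5,5) → rotate → (-6.71391,-0.41649) → ×s → (-5.69843,-0.35349) → (-5.70,-0.35)
v2: (3,1.5) → rotate → (0.69005,3.28235) → ×s → (0.58568,2.78590) → (0.59,2.79)
v3: (5,1.5) → rotate → (1.93337,4.84892) → ×s → (1.64095,4.11552) → (1.64,4.12)
v4: (4.5,2.5) → rotate → (0.83926,5.07894) → ×s → (0.71232,4.31075) → (0.71,4.31)
v5: (2,5) → rotate → (-2.67311,4.67488) → ×s → (-2.26880,3.96780) → (-2.27,3.97)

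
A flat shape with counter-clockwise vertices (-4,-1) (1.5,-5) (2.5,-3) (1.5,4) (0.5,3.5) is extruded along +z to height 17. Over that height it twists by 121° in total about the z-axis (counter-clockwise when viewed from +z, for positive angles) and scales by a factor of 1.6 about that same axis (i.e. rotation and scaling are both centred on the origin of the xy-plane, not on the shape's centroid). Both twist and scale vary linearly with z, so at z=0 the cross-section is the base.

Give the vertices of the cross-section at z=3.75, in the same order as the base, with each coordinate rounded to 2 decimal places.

t = z/height = 3.75/17 = 0.220588
s = 1 + (scale-1)·z/height = 1 + (1.6-1)·3.75/17 = 1.132353
θ = twist·z/height = 121°·3.75/17 = 26.6912° = 0.465849 rad
cos θ = 0.893441, sin θ = 0.449181 (intermediates below are computed at full precision and shown rounded to 5 d.p.)
v1: (-4,-1) → rotate → (-3.12458,-2.69017) → ×s → (-3.53813,-3.04622) → (-3.54,-3.05)
v2: (1.5,-5) → rotate → (3.58607,-3.79343) → ×s → (4.06069,-4.29550) → (4.06,-4.30)
v3: (2.5,-3) → rotate → (3.58115,-1.55737) → ×s → (4.05512,-1.76349) → (4.06,-1.76)
v4: (1.5,4) → rotate → (-0.45656,4.24753) → ×s → (-0.51699,4.80971) → (-0.52,4.81)
v5: (0.5,3.5) → rotate → (-1.12541,3.35163) → ×s → (-1.27437,3.79523) → (-1.27,3.80)

Cross-section at z=3.75: (-3.54,-3.05) (4.06,-4.30) (4.06,-1.76) (-0.52,4.81) (-1.27,3.80)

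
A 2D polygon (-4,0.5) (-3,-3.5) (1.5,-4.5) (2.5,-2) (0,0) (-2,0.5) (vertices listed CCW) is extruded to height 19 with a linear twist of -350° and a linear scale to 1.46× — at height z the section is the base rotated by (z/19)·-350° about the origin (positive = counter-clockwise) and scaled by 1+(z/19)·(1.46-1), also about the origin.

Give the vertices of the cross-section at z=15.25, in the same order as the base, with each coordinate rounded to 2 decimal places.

Cross-section at z=15.25: (-1.71,-5.25) (3.93,-4.94) (6.44,0.85) (3.34,2.84) (0.00,0.00) (-1.19,-2.56)

t = z/height = 15.25/19 = 0.802632
s = 1 + (scale-1)·z/height = 1 + (1.46-1)·15.25/19 = 1.369211
θ = twist·z/height = -350°·15.25/19 = -280.9211° = -4.902997 rad
cos θ = 0.189456, sin θ = 0.981889 (intermediates below are computed at full precision and shown rounded to 5 d.p.)
v1: (-4,0.5) → rotate → (-1.24877,-3.83283) → ×s → (-1.70983,-5.24795) → (-1.71,-5.25)
v2: (-3,-3.5) → rotate → (2.86824,-3.60876) → ×s → (3.92723,-4.94116) → (3.93,-4.94)
v3: (1.5,-4.5) → rotate → (4.70269,0.62028) → ×s → (6.43897,0.84929) → (6.44,0.85)
v4: (2.5,-2) → rotate → (2.43742,2.07581) → ×s → (3.33734,2.84222) → (3.34,2.84)
v5: (0,0) → rotate → (0.00000,0.00000) → ×s → (0.00000,0.00000) → (0.00,0.00)
v6: (-2,0.5) → rotate → (-0.86986,-1.86905) → ×s → (-1.19102,-2.55912) → (-1.19,-2.56)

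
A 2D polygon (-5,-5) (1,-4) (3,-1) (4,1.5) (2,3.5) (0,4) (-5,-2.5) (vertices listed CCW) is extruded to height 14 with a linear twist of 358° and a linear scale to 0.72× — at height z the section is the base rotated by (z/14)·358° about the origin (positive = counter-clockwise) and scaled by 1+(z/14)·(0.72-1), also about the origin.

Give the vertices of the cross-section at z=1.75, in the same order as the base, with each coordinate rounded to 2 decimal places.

t = z/height = 1.75/14 = 0.125
s = 1 + (scale-1)·z/height = 1 + (0.72-1)·1.75/14 = 0.965000
θ = twist·z/height = 358°·1.75/14 = 44.7500° = 0.781035 rad
cos θ = 0.710185, sin θ = 0.704015 (intermediates below are computed at full precision and shown rounded to 5 d.p.)
v1: (-5,-5) → rotate → (-0.03085,-7.07100) → ×s → (-0.02977,-6.82352) → (-0.03,-6.82)
v2: (1,-4) → rotate → (3.52624,-2.13673) → ×s → (3.40283,-2.06194) → (3.40,-2.06)
v3: (3,-1) → rotate → (2.83457,1.40186) → ×s → (2.73536,1.35279) → (2.74,1.35)
v4: (4,1.5) → rotate → (1.78472,3.88134) → ×s → (1.72225,3.74549) → (1.72,3.75)
v5: (2,3.5) → rotate → (-1.04368,3.89368) → ×s → (-1.00715,3.75740) → (-1.01,3.76)
v6: (0,4) → rotate → (-2.81606,2.84074) → ×s → (-2.71750,2.74132) → (-2.72,2.74)
v7: (-5,-2.5) → rotate → (-1.79089,-5.29554) → ×s → (-1.72821,-5.11019) → (-1.73,-5.11)

Cross-section at z=1.75: (-0.03,-6.82) (3.40,-2.06) (2.74,1.35) (1.72,3.75) (-1.01,3.76) (-2.72,2.74) (-1.73,-5.11)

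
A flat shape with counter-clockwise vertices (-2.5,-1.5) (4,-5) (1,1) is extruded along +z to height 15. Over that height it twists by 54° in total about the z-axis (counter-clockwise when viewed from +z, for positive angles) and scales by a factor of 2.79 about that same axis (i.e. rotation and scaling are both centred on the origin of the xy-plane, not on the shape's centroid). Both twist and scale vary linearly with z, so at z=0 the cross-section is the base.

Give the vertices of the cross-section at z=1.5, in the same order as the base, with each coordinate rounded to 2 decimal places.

Cross-section at z=1.5: (-2.77,-2.04) (5.25,-5.43) (1.06,1.28)

t = z/height = 1.5/15 = 0.1
s = 1 + (scale-1)·z/height = 1 + (2.79-1)·1.5/15 = 1.179000
θ = twist·z/height = 54°·1.5/15 = 5.4000° = 0.094248 rad
cos θ = 0.995562, sin θ = 0.094108 (intermediates below are computed at full precision and shown rounded to 5 d.p.)
v1: (-2.5,-1.5) → rotate → (-2.34774,-1.72861) → ×s → (-2.76799,-2.03804) → (-2.77,-2.04)
v2: (4,-5) → rotate → (4.45279,-4.60138) → ×s → (5.24984,-5.42502) → (5.25,-5.43)
v3: (1,1) → rotate → (0.90145,1.08967) → ×s → (1.06281,1.28472) → (1.06,1.28)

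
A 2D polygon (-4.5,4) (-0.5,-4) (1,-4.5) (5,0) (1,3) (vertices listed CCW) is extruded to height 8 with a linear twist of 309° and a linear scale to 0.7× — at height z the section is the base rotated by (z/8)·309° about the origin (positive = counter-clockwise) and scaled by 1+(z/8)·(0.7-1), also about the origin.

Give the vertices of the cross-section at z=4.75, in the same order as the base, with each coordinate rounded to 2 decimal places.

Cross-section at z=4.75: (3.89,-3.06) (0.21,3.31) (-1.04,3.64) (-4.10,-0.25) (-0.67,-2.51)

t = z/height = 4.75/8 = 0.59375
s = 1 + (scale-1)·z/height = 1 + (0.7-1)·4.75/8 = 0.821875
θ = twist·z/height = 309°·4.75/8 = 183.4688° = 3.202134 rad
cos θ = -0.998168, sin θ = -0.060504 (intermediates below are computed at full precision and shown rounded to 5 d.p.)
v1: (-4.5,4) → rotate → (4.73377,-3.72040) → ×s → (3.89057,-3.05771) → (3.89,-3.06)
v2: (-0.5,-4) → rotate → (0.25707,4.02292) → ×s → (0.21128,3.30634) → (0.21,3.31)
v3: (1,-4.5) → rotate → (-1.27044,4.43125) → ×s → (-1.04414,3.64193) → (-1.04,3.64)
v4: (5,0) → rotate → (-4.99084,-0.30252) → ×s → (-4.10185,-0.24863) → (-4.10,-0.25)
v5: (1,3) → rotate → (-0.81666,-3.05501) → ×s → (-0.67119,-2.51083) → (-0.67,-2.51)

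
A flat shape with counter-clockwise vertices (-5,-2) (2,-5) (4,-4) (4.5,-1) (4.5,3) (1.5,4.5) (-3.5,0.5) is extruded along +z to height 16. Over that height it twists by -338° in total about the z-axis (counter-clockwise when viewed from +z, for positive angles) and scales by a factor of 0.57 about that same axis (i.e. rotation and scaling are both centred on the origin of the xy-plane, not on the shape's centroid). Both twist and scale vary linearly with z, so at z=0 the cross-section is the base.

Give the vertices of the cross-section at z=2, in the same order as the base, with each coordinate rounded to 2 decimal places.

Cross-section at z=2: (-4.77,1.78) (-1.78,-4.77) (0.26,-5.35) (2.52,-3.56) (5.06,-0.76) (3.91,2.20) (-2.13,2.58)

t = z/height = 2/16 = 0.125
s = 1 + (scale-1)·z/height = 1 + (0.57-1)·2/16 = 0.946250
θ = twist·z/height = -338°·2/16 = -42.2500° = -0.737402 rad
cos θ = 0.740218, sin θ = -0.672367 (intermediates below are computed at full precision and shown rounded to 5 d.p.)
v1: (-5,-2) → rotate → (-5.04582,1.88140) → ×s → (-4.77461,1.78027) → (-4.77,1.78)
v2: (2,-5) → rotate → (-1.88140,-5.04582) → ×s → (-1.78027,-4.77461) → (-1.78,-4.77)
v3: (4,-4) → rotate → (0.27141,-5.65034) → ×s → (0.25682,-5.34663) → (0.26,-5.35)
v4: (4.5,-1) → rotate → (2.65861,-3.76587) → ×s → (2.51571,-3.56345) → (2.52,-3.56)
v5: (4.5,3) → rotate → (5.34808,-0.80500) → ×s → (5.06062,-0.76173) → (5.06,-0.76)
v6: (1.5,4.5) → rotate → (4.13598,2.32243) → ×s → (3.91367,2.19760) → (3.91,2.20)
v7: (-3.5,0.5) → rotate → (-2.25458,2.72339) → ×s → (-2.13340,2.57701) → (-2.13,2.58)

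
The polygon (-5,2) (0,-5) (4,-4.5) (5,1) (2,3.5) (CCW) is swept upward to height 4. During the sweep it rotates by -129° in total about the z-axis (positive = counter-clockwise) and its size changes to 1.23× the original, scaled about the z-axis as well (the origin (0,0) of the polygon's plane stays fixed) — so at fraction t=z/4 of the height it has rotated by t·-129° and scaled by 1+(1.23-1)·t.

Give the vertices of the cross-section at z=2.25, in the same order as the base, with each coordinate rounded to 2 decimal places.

t = z/height = 2.25/4 = 0.5625
s = 1 + (scale-1)·z/height = 1 + (1.23-1)·2.25/4 = 1.129375
θ = twist·z/height = -129°·2.25/4 = -72.5625° = -1.266455 rad
cos θ = 0.299665, sin θ = -0.954044 (intermediates below are computed at full precision and shown rounded to 5 d.p.)
v1: (-5,2) → rotate → (0.40976,5.36955) → ×s → (0.46278,6.06424) → (0.46,6.06)
v2: (0,-5) → rotate → (-4.77022,-1.49833) → ×s → (-5.38737,-1.69217) → (-5.39,-1.69)
v3: (4,-4.5) → rotate → (-3.09454,-5.16467) → ×s → (-3.49489,-5.83285) → (-3.49,-5.83)
v4: (5,1) → rotate → (2.45237,-4.47056) → ×s → (2.76965,-5.04894) → (2.77,-5.05)
v5: (2,3.5) → rotate → (3.93849,-0.85926) → ×s → (4.44803,-0.97043) → (4.45,-0.97)

Cross-section at z=2.25: (0.46,6.06) (-5.39,-1.69) (-3.49,-5.83) (2.77,-5.05) (4.45,-0.97)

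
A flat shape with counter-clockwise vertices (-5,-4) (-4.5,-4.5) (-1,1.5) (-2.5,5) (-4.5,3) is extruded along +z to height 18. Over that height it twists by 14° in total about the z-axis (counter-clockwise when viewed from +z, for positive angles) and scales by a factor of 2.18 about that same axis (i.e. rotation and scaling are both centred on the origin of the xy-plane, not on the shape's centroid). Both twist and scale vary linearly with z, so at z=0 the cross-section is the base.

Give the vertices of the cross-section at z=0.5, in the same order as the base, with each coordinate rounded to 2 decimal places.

t = z/height = 0.5/18 = 0.0277778
s = 1 + (scale-1)·z/height = 1 + (2.18-1)·0.5/18 = 1.032778
θ = twist·z/height = 14°·0.5/18 = 0.3889° = 0.006787 rad
cos θ = 0.999977, sin θ = 0.006787 (intermediates below are computed at full precision and shown rounded to 5 d.p.)
v1: (-5,-4) → rotate → (-4.97274,-4.03384) → ×s → (-5.13573,-4.16607) → (-5.14,-4.17)
v2: (-4.5,-4.5) → rotate → (-4.46935,-4.53044) → ×s → (-4.61585,-4.67894) → (-4.62,-4.68)
v3: (-1,1.5) → rotate → (-1.01016,1.49318) → ×s → (-1.04327,1.54212) → (-1.04,1.54)
v4: (-2.5,5) → rotate → (-2.53388,4.98292) → ×s → (-2.61693,5.14625) → (-2.62,5.15)
v5: (-4.5,3) → rotate → (-4.52026,2.96939) → ×s → (-4.66842,3.06672) → (-4.67,3.07)

Cross-section at z=0.5: (-5.14,-4.17) (-4.62,-4.68) (-1.04,1.54) (-2.62,5.15) (-4.67,3.07)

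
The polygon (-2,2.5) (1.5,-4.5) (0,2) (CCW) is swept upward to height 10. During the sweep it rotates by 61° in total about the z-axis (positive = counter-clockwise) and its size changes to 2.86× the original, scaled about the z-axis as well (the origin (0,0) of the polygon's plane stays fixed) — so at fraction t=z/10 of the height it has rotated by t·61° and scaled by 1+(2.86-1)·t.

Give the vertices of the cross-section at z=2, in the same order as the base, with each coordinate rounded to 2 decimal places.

t = z/height = 2/10 = 0.2
s = 1 + (scale-1)·z/height = 1 + (2.86-1)·2/10 = 1.372000
θ = twist·z/height = 61°·2/10 = 12.2000° = 0.212930 rad
cos θ = 0.977416, sin θ = 0.211325 (intermediates below are computed at full precision and shown rounded to 5 d.p.)
v1: (-2,2.5) → rotate → (-2.48314,2.02089) → ×s → (-3.40687,2.77266) → (-3.41,2.77)
v2: (1.5,-4.5) → rotate → (2.41709,-4.08138) → ×s → (3.31624,-5.59966) → (3.32,-5.60)
v3: (0,2) → rotate → (-0.42265,1.95483) → ×s → (-0.57988,2.68203) → (-0.58,2.68)

Cross-section at z=2: (-3.41,2.77) (3.32,-5.60) (-0.58,2.68)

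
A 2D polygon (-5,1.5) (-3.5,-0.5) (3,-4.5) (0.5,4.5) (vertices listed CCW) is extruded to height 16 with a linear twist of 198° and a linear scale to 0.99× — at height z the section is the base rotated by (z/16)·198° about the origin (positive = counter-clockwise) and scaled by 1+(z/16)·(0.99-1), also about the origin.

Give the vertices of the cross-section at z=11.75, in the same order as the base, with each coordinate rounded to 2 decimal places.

Cross-section at z=11.75: (3.24,-4.04) (3.14,-1.56) (0.08,5.37) (-2.94,-3.40)

t = z/height = 11.75/16 = 0.734375
s = 1 + (scale-1)·z/height = 1 + (0.99-1)·11.75/16 = 0.992656
θ = twist·z/height = 198°·11.75/16 = 145.4063° = 2.537818 rad
cos θ = -0.823198, sin θ = 0.567754 (intermediates below are computed at full precision and shown rounded to 5 d.p.)
v1: (-5,1.5) → rotate → (3.26436,-4.07357) → ×s → (3.24039,-4.04365) → (3.24,-4.04)
v2: (-3.5,-0.5) → rotate → (3.16507,-1.57554) → ×s → (3.14183,-1.56397) → (3.14,-1.56)
v3: (3,-4.5) → rotate → (0.08530,5.40765) → ×s → (0.08467,5.36794) → (0.08,5.37)
v4: (0.5,4.5) → rotate → (-2.96649,-3.42052) → ×s → (-2.94471,-3.39540) → (-2.94,-3.40)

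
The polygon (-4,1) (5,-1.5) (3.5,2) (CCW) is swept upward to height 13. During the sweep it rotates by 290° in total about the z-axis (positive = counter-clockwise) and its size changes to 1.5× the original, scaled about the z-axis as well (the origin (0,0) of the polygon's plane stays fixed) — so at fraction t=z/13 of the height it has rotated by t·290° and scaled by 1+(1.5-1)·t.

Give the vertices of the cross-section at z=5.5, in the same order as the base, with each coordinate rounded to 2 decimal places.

Cross-section at z=5.5: (1.60,-4.73) (-1.74,6.08) (-4.33,2.26)

t = z/height = 5.5/13 = 0.423077
s = 1 + (scale-1)·z/height = 1 + (1.5-1)·5.5/13 = 1.211538
θ = twist·z/height = 290°·5.5/13 = 122.6923° = 2.141385 rad
cos θ = -0.540127, sin θ = 0.841583 (intermediates below are computed at full precision and shown rounded to 5 d.p.)
v1: (-4,1) → rotate → (1.31893,-3.90646) → ×s → (1.59793,-4.73283) → (1.60,-4.73)
v2: (5,-1.5) → rotate → (-1.43826,5.01811) → ×s → (-1.74251,6.07963) → (-1.74,6.08)
v3: (3.5,2) → rotate → (-3.57361,1.86529) → ×s → (-4.32957,2.25987) → (-4.33,2.26)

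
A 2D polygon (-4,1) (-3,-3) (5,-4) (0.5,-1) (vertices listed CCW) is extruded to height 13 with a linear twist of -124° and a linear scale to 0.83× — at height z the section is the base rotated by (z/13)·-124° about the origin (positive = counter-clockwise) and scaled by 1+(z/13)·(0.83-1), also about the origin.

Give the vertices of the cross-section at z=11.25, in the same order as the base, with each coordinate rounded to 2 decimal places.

t = z/height = 11.25/13 = 0.865385
s = 1 + (scale-1)·z/height = 1 + (0.83-1)·11.25/13 = 0.852885
θ = twist·z/height = -124°·11.25/13 = -107.3077° = -1.872873 rad
cos θ = -0.297503, sin θ = -0.954721 (intermediates below are computed at full precision and shown rounded to 5 d.p.)
v1: (-4,1) → rotate → (2.14473,3.52138) → ×s → (1.82921,3.00333) → (1.83,3.00)
v2: (-3,-3) → rotate → (-1.97165,3.75667) → ×s → (-1.68159,3.20401) → (-1.68,3.20)
v3: (5,-4) → rotate → (-5.30640,-3.58359) → ×s → (-4.52575,-3.05639) → (-4.53,-3.06)
v4: (0.5,-1) → rotate → (-1.10347,-0.17986) → ×s → (-0.94113,-0.15340) → (-0.94,-0.15)

Cross-section at z=11.25: (1.83,3.00) (-1.68,3.20) (-4.53,-3.06) (-0.94,-0.15)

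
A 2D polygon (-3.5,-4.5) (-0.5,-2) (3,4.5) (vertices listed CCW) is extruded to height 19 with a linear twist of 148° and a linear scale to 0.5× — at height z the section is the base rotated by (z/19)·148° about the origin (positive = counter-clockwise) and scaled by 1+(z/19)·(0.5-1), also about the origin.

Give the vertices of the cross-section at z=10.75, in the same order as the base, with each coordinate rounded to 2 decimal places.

Cross-section at z=10.75: (2.93,-2.85) (1.39,-0.51) (-2.97,2.49)

t = z/height = 10.75/19 = 0.565789
s = 1 + (scale-1)·z/height = 1 + (0.5-1)·10.75/19 = 0.717105
θ = twist·z/height = 148°·10.75/19 = 83.7368° = 1.461484 rad
cos θ = 0.109095, sin θ = 0.994031 (intermediates below are computed at full precision and shown rounded to 5 d.p.)
v1: (-3.5,-4.5) → rotate → (4.09131,-3.97004) → ×s → (2.93390,-2.84693) → (2.93,-2.85)
v2: (-0.5,-2) → rotate → (1.93352,-0.71521) → ×s → (1.38653,-0.51288) → (1.39,-0.51)
v3: (3,4.5) → rotate → (-4.14586,3.47302) → ×s → (-2.97301,2.49052) → (-2.97,2.49)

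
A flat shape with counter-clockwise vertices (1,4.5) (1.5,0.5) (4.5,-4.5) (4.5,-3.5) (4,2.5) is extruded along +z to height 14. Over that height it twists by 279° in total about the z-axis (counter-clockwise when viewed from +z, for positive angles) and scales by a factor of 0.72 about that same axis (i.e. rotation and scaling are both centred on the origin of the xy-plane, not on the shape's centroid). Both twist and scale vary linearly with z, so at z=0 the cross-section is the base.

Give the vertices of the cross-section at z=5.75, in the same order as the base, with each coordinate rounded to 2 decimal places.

t = z/height = 5.75/14 = 0.410714
s = 1 + (scale-1)·z/height = 1 + (0.72-1)·5.75/14 = 0.885000
θ = twist·z/height = 279°·5.75/14 = 114.5893° = 1.999960 rad
cos θ = -0.416111, sin θ = 0.909314 (intermediates below are computed at full precision and shown rounded to 5 d.p.)
v1: (1,4.5) → rotate → (-4.50802,-0.96318) → ×s → (-3.98960,-0.85242) → (-3.99,-0.85)
v2: (1.5,0.5) → rotate → (-1.07882,1.15592) → ×s → (-0.95476,1.02299) → (-0.95,1.02)
v3: (4.5,-4.5) → rotate → (2.21941,5.96441) → ×s → (1.96418,5.27850) → (1.96,5.28)
v4: (4.5,-3.5) → rotate → (1.31010,5.54830) → ×s → (1.15944,4.91025) → (1.16,4.91)
v5: (4,2.5) → rotate → (-3.93773,2.59698) → ×s → (-3.48489,2.29833) → (-3.48,2.30)

Cross-section at z=5.75: (-3.99,-0.85) (-0.95,1.02) (1.96,5.28) (1.16,4.91) (-3.48,2.30)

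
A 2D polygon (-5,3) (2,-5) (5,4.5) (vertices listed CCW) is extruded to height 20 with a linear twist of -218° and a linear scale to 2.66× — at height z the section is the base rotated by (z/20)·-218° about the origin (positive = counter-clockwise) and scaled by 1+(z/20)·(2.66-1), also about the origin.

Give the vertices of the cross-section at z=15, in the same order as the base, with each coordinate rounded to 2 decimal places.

t = z/height = 15/20 = 0.75
s = 1 + (scale-1)·z/height = 1 + (2.66-1)·15/20 = 2.245000
θ = twist·z/height = -218°·15/20 = -163.5000° = -2.853613 rad
cos θ = -0.958820, sin θ = -0.284015 (intermediates below are computed at full precision and shown rounded to 5 d.p.)
v1: (-5,3) → rotate → (5.64614,-1.45638) → ×s → (12.67559,-3.26958) → (12.68,-3.27)
v2: (2,-5) → rotate → (-3.33772,4.22607) → ×s → (-7.49317,9.48752) → (-7.49,9.49)
v3: (5,4.5) → rotate → (-3.51603,-5.73477) → ×s → (-7.89349,-12.87455) → (-7.89,-12.87)

Cross-section at z=15: (12.68,-3.27) (-7.49,9.49) (-7.89,-12.87)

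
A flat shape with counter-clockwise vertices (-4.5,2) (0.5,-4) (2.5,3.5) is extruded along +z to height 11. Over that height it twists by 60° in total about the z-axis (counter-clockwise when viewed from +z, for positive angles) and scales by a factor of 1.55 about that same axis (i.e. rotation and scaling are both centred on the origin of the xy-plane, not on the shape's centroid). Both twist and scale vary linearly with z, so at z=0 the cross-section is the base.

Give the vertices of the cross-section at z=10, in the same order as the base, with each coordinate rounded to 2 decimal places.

t = z/height = 10/11 = 0.909091
s = 1 + (scale-1)·z/height = 1 + (1.55-1)·10/11 = 1.500000
θ = twist·z/height = 60°·10/11 = 54.5455° = 0.951998 rad
cos θ = 0.580057, sin θ = 0.814576 (intermediates below are computed at full precision and shown rounded to 5 d.p.)
v1: (-4.5,2) → rotate → (-4.23941,-2.50548) → ×s → (-6.35911,-3.75822) → (-6.36,-3.76)
v2: (0.5,-4) → rotate → (3.54833,-1.91294) → ×s → (5.32250,-2.86941) → (5.32,-2.87)
v3: (2.5,3.5) → rotate → (-1.40087,4.06664) → ×s → (-2.10131,6.09996) → (-2.10,6.10)

Cross-section at z=10: (-6.36,-3.76) (5.32,-2.87) (-2.10,6.10)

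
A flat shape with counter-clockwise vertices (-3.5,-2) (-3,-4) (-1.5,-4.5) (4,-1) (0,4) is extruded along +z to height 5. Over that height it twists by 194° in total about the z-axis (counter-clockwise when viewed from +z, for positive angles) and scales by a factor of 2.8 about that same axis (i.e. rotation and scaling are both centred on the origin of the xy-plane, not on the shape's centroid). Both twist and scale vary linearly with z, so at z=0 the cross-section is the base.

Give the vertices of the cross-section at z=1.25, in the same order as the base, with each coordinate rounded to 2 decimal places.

t = z/height = 1.25/5 = 0.25
s = 1 + (scale-1)·z/height = 1 + (2.8-1)·1.25/5 = 1.450000
θ = twist·z/height = 194°·1.25/5 = 48.5000° = 0.846485 rad
cos θ = 0.662620, sin θ = 0.748956 (intermediates below are computed at full precision and shown rounded to 5 d.p.)
v1: (-3.5,-2) → rotate → (-0.82126,-3.94659) → ×s → (-1.19083,-5.72255) → (-1.19,-5.72)
v2: (-3,-4) → rotate → (1.00796,-4.89735) → ×s → (1.46155,-7.10115) → (1.46,-7.10)
v3: (-1.5,-4.5) → rotate → (2.37637,-4.10522) → ×s → (3.44574,-5.95257) → (3.45,-5.95)
v4: (4,-1) → rotate → (3.39944,2.33320) → ×s → (4.92918,3.38314) → (4.93,3.38)
v5: (0,4) → rotate → (-2.99582,2.65048) → ×s → (-4.34394,3.84320) → (-4.34,3.84)

Cross-section at z=1.25: (-1.19,-5.72) (1.46,-7.10) (3.45,-5.95) (4.93,3.38) (-4.34,3.84)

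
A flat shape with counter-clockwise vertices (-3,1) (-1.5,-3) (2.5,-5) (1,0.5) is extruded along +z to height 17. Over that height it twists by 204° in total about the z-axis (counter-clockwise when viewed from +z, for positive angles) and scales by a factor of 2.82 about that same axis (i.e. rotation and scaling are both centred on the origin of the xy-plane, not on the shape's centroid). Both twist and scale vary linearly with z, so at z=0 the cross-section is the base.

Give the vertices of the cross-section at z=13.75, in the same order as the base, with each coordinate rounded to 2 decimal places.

t = z/height = 13.75/17 = 0.808824
s = 1 + (scale-1)·z/height = 1 + (2.82-1)·13.75/17 = 2.472059
θ = twist·z/height = 204°·13.75/17 = 165.0000° = 2.879793 rad
cos θ = -0.965926, sin θ = 0.258819 (intermediates below are computed at full precision and shown rounded to 5 d.p.)
v1: (-3,1) → rotate → (2.63896,-1.74238) → ×s → (6.52366,-4.30727) → (6.52,-4.31)
v2: (-1.5,-3) → rotate → (2.22535,2.50955) → ×s → (5.50119,6.20375) → (5.50,6.20)
v3: (2.5,-5) → rotate → (-1.12072,5.47668) → ×s → (-2.77048,13.53867) → (-2.77,13.54)
v4: (1,0.5) → rotate → (-1.09534,-0.22414) → ×s → (-2.70773,-0.55410) → (-2.71,-0.55)

Cross-section at z=13.75: (6.52,-4.31) (5.50,6.20) (-2.77,13.54) (-2.71,-0.55)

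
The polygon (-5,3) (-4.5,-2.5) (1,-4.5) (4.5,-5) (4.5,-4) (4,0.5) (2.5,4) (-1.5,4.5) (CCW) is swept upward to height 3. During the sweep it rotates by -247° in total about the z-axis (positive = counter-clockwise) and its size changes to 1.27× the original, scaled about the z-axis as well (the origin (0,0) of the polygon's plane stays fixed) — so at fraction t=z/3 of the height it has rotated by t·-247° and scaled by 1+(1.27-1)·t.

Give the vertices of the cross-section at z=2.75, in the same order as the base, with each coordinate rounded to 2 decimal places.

t = z/height = 2.75/3 = 0.916667
s = 1 + (scale-1)·z/height = 1 + (1.27-1)·2.75/3 = 1.247500
θ = twist·z/height = -247°·2.75/3 = -226.4167° = -3.951716 rad
cos θ = -0.689409, sin θ = 0.724372 (intermediates below are computed at full precision and shown rounded to 5 d.p.)
v1: (-5,3) → rotate → (1.27393,-5.69009) → ×s → (1.58922,-7.09839) → (1.59,-7.10)
v2: (-4.5,-2.5) → rotate → (4.91327,-1.53615) → ×s → (6.12931,-1.91635) → (6.13,-1.92)
v3: (1,-4.5) → rotate → (2.57027,3.82671) → ×s → (3.20641,4.77382) → (3.21,4.77)
v4: (4.5,-5) → rotate → (0.51952,6.70672) → ×s → (0.64810,8.36663) → (0.65,8.37)
v5: (4.5,-4) → rotate → (-0.20485,6.01731) → ×s → (-0.25555,7.50660) → (-0.26,7.51)
v6: (4,0.5) → rotate → (-3.11982,2.55279) → ×s → (-3.89198,3.18460) → (-3.89,3.18)
v7: (2.5,4) → rotate → (-4.62101,-0.94670) → ×s → (-5.76471,-1.18101) → (-5.76,-1.18)
v8: (-1.5,4.5) → rotate → (-2.22556,-4.18890) → ×s → (-2.77639,-5.22565) → (-2.78,-5.23)

Cross-section at z=2.75: (1.59,-7.10) (6.13,-1.92) (3.21,4.77) (0.65,8.37) (-0.26,7.51) (-3.89,3.18) (-5.76,-1.18) (-2.78,-5.23)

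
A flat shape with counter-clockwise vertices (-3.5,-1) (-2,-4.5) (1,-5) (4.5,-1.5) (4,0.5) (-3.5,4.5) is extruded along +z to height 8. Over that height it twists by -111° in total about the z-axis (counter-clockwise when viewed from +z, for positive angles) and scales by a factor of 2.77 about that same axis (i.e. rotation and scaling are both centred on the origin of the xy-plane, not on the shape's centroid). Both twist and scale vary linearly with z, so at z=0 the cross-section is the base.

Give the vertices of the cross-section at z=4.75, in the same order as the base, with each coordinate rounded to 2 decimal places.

Cross-section at z=4.75: (-4.80,5.72) (-10.10,-0.02) (-8.52,-6.06) (0.96,-9.68) (4.29,-7.07) (5.49,10.32)

t = z/height = 4.75/8 = 0.59375
s = 1 + (scale-1)·z/height = 1 + (2.77-1)·4.75/8 = 2.050938
θ = twist·z/height = -111°·4.75/8 = -65.9063° = -1.150281 rad
cos θ = 0.408231, sin θ = -0.912879 (intermediates below are computed at full precision and shown rounded to 5 d.p.)
v1: (-3.5,-1) → rotate → (-2.34169,2.78684) → ×s → (-4.80265,5.71564) → (-4.80,5.72)
v2: (-2,-4.5) → rotate → (-4.92442,-0.01128) → ×s → (-10.09967,-0.02314) → (-10.10,-0.02)
v3: (1,-5) → rotate → (-4.15616,-2.95403) → ×s → (-8.52403,-6.05854) → (-8.52,-6.06)
v4: (4.5,-1.5) → rotate → (0.46772,-4.72030) → ×s → (0.95927,-9.68104) → (0.96,-9.68)
v5: (4,0.5) → rotate → (2.08936,-3.44740) → ×s → (4.28515,-7.07040) → (4.29,-7.07)
v6: (-3.5,4.5) → rotate → (2.67915,5.03211) → ×s → (5.49476,10.32055) → (5.49,10.32)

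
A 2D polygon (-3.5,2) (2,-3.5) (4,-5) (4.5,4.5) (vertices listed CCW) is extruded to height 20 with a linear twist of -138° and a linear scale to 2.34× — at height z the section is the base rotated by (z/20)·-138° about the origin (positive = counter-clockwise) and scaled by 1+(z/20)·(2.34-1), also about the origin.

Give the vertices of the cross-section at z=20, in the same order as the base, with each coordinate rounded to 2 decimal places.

t = z/height = 20/20 = 1
s = 1 + (scale-1)·z/height = 1 + (2.34-1)·20/20 = 2.340000
θ = twist·z/height = -138°·20/20 = -138.0000° = -2.408554 rad
cos θ = -0.743145, sin θ = -0.669131 (intermediates below are computed at full precision and shown rounded to 5 d.p.)
v1: (-3.5,2) → rotate → (3.93927,0.85567) → ×s → (9.21789,2.00226) → (9.22,2.00)
v2: (2,-3.5) → rotate → (-3.82825,1.26275) → ×s → (-8.95810,2.95482) → (-8.96,2.95)
v3: (4,-5) → rotate → (-6.31823,1.03920) → ×s → (-14.78466,2.43173) → (-14.78,2.43)
v4: (4.5,4.5) → rotate → (-0.33306,-6.35524) → ×s → (-0.77937,-14.87126) → (-0.78,-14.87)

Cross-section at z=20: (9.22,2.00) (-8.96,2.95) (-14.78,2.43) (-0.78,-14.87)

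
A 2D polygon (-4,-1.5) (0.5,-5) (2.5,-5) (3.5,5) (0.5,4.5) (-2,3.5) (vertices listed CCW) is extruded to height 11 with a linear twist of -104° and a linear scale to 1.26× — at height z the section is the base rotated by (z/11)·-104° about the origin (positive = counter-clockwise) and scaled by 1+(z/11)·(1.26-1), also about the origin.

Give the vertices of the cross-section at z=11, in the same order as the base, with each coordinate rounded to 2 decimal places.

Cross-section at z=11: (-0.61,5.35) (-6.27,0.91) (-6.87,-1.53) (5.05,-5.80) (5.35,-1.98) (4.89,1.38)

t = z/height = 11/11 = 1
s = 1 + (scale-1)·z/height = 1 + (1.26-1)·11/11 = 1.260000
θ = twist·z/height = -104°·11/11 = -104.0000° = -1.815142 rad
cos θ = -0.241922, sin θ = -0.970296 (intermediates below are computed at full precision and shown rounded to 5 d.p.)
v1: (-4,-1.5) → rotate → (-0.48776,4.24407) → ×s → (-0.61457,5.34752) → (-0.61,5.35)
v2: (0.5,-5) → rotate → (-4.97244,0.72446) → ×s → (-6.26527,0.91282) → (-6.27,0.91)
v3: (2.5,-5) → rotate → (-5.45628,-1.21613) → ×s → (-6.87492,-1.53232) → (-6.87,-1.53)
v4: (3.5,5) → rotate → (4.00475,-4.60564) → ×s → (5.04599,-5.80311) → (5.05,-5.80)
v5: (0.5,4.5) → rotate → (4.24537,-1.57380) → ×s → (5.34917,-1.98298) → (5.35,-1.98)
v6: (-2,3.5) → rotate → (3.87988,1.09386) → ×s → (4.88865,1.37827) → (4.89,1.38)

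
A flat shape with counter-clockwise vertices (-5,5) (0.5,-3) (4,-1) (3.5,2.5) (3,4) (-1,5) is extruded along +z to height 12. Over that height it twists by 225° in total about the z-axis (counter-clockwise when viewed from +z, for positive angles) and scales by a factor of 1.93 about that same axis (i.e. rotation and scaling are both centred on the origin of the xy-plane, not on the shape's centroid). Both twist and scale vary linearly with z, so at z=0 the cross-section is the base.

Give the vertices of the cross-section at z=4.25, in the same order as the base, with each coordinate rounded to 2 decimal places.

t = z/height = 4.25/12 = 0.354167
s = 1 + (scale-1)·z/height = 1 + (1.93-1)·4.25/12 = 1.329375
θ = twist·z/height = 225°·4.25/12 = 79.6875° = 1.390809 rad
cos θ = 0.179017, sin θ = 0.983846 (intermediates below are computed at full precision and shown rounded to 5 d.p.)
v1: (-5,5) → rotate → (-5.81431,-4.02415) → ×s → (-7.72940,-5.34960) → (-7.73,-5.35)
v2: (0.5,-3) → rotate → (3.04105,-0.04513) → ×s → (4.04269,-0.05999) → (4.04,-0.06)
v3: (4,-1) → rotate → (1.69991,3.75637) → ×s → (2.25982,4.99362) → (2.26,4.99)
v4: (3.5,2.5) → rotate → (-1.83306,3.89100) → ×s → (-2.43682,5.17260) → (-2.44,5.17)
v5: (3,4) → rotate → (-3.39833,3.66761) → ×s → (-4.51766,4.87562) → (-4.52,4.88)
v6: (-1,5) → rotate → (-5.09825,-0.08876) → ×s → (-6.77748,-0.11800) → (-6.78,-0.12)

Cross-section at z=4.25: (-7.73,-5.35) (4.04,-0.06) (2.26,4.99) (-2.44,5.17) (-4.52,4.88) (-6.78,-0.12)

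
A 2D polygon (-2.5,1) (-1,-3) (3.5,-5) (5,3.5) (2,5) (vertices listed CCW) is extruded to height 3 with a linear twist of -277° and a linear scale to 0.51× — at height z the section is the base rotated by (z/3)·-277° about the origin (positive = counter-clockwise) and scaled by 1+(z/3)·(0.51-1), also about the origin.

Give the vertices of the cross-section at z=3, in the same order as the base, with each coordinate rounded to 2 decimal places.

t = z/height = 3/3 = 1
s = 1 + (scale-1)·z/height = 1 + (0.51-1)·3/3 = 0.510000
θ = twist·z/height = -277°·3/3 = -277.0000° = -4.834562 rad
cos θ = 0.121869, sin θ = 0.992546 (intermediates below are computed at full precision and shown rounded to 5 d.p.)
v1: (-2.5,1) → rotate → (-1.29722,-2.35950) → ×s → (-0.66158,-1.20334) → (-0.66,-1.20)
v2: (-1,-3) → rotate → (2.85577,-1.35815) → ×s → (1.45644,-0.69266) → (1.46,-0.69)
v3: (3.5,-5) → rotate → (5.38927,2.86456) → ×s → (2.74853,1.46093) → (2.75,1.46)
v4: (5,3.5) → rotate → (-2.86456,5.38927) → ×s → (-1.46093,2.74853) → (-1.46,2.75)
v5: (2,5) → rotate → (-4.71899,2.59444) → ×s → (-2.40669,1.32316) → (-2.41,1.32)

Cross-section at z=3: (-0.66,-1.20) (1.46,-0.69) (2.75,1.46) (-1.46,2.75) (-2.41,1.32)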